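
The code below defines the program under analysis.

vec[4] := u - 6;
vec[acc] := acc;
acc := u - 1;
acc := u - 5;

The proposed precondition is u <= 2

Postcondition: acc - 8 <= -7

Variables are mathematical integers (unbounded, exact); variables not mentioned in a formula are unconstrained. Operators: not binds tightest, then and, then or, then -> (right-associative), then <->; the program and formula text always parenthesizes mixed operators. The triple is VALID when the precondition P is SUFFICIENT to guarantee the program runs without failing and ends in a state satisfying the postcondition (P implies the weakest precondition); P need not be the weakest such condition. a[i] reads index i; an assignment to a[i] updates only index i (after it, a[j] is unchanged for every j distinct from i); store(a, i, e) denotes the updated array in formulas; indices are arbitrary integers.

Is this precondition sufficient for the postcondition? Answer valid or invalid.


Working backward. After the program, the postcondition acc - 8 <= -7 must hold; in canonical form it is acc <= 1.
Before acc := u - 5: u <= 6
Before acc := u - 1: u <= 6
Before vec[acc] := acc: u <= 6
Before vec[4] := u - 6: u <= 6
The weakest precondition is u <= 6.
Check whether u <= 2 implies it.
Every state satisfying the precondition satisfies the weakest precondition: the implication holds.
Answer: valid


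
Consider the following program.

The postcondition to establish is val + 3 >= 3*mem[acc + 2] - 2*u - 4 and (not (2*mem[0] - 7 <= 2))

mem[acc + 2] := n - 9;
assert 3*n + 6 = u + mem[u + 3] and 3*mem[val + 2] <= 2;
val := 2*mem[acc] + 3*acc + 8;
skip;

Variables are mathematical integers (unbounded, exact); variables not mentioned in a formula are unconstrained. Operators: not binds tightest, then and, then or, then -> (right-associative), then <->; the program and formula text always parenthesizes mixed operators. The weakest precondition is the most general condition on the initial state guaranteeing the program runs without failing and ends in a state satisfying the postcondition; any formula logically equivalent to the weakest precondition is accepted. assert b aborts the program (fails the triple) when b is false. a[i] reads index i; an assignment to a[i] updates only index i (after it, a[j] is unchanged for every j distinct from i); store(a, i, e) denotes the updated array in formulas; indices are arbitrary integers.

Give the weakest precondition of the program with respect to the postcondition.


Working backward. After the program, the postcondition val + 3 >= 3*mem[acc + 2] - 2*u - 4 and (not (2*mem[0] - 7 <= 2)) must hold; in canonical form it is 2*u + val >= 3*mem[acc + 2] - 7 and (not (2*mem[0] <= 9)).
Before skip: 2*u + val >= 3*mem[acc + 2] - 7 and (not (2*mem[0] <= 9))
Before val := 2*mem[acc] + 3*acc + 8: 2*mem[acc] + 3*acc + 2*u >= 3*mem[acc + 2] - 15 and (not (2*mem[0] <= 9))
Before assert 3*n + 6 = u + mem[u + 3] and 3*mem[val + 2] <= 2: 3*n = mem[u + 3] + u - 6 and 3*mem[val + 2] <= 2 and 2*mem[acc] + 3*acc + 2*u >= 3*mem[acc + 2] - 15 and (not (2*mem[0] <= 9))
Before mem[acc + 2] := n - 9: 3*n = store(mem, acc + 2, n - 9)[u + 3] + u - 6 and 3*store(mem, acc + 2, n - 9)[val + 2] <= 2 and 2*store(mem, acc + 2, n - 9)[acc] + 3*acc + 2*u >= 3*store(mem, acc + 2, n - 9)[acc + 2] - 15 and (not (2*store(mem, acc + 2, n - 9)[0] <= 9))
Answer: WP = 3*n = store(mem, acc + 2, n - 9)[u + 3] + u - 6 and 3*store(mem, acc + 2, n - 9)[val + 2] <= 2 and 2*store(mem, acc + 2, n - 9)[acc] + 3*acc + 2*u >= 3*store(mem, acc + 2, n - 9)[acc + 2] - 15 and (not (2*store(mem, acc + 2, n - 9)[0] <= 9))


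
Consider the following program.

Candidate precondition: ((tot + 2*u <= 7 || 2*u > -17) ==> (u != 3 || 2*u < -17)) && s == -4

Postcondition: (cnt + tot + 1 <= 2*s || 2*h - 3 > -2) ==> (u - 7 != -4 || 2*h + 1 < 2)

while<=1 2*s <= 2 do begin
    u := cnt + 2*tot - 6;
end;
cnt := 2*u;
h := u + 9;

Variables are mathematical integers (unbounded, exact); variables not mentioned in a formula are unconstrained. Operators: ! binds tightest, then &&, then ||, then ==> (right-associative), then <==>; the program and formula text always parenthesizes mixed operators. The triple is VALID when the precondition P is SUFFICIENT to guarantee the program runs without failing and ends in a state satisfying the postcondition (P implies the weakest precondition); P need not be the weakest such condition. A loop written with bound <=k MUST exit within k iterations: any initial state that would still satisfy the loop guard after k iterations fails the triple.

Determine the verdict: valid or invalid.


Working backward. After the program, the postcondition (cnt + tot + 1 <= 2*s || 2*h - 3 > -2) ==> (u - 7 != -4 || 2*h + 1 < 2) must hold; in canonical form it is (cnt + tot <= 2*s - 1 || 2*h > 1) ==> (u != 3 || 2*h < 1).
Before h := u + 9: (cnt + tot <= 2*s - 1 || 2*u > -17) ==> (u != 3 || 2*u < -17)
Before cnt := 2*u: (tot + 2*u <= 2*s - 1 || 2*u > -17) ==> (u != 3 || 2*u < -17)
Before the loop (bound <=1), unroll the exhaustion recursion (WP_0 = exit-now case; WP_j = one more guarded iteration, up to j = 1):
  WP_0: (!(2*s <= 2)) && ((tot + 2*u <= 2*s - 1 || 2*u > -17) ==> (u != 3 || 2*u < -17))
  WP_1: (2*s <= 2 ==> ((!(2*s <= 2)) && ((2*cnt + 5*tot <= 2*s + 11 || 2*cnt + 4*tot > -5) ==> (cnt + 2*tot != 9 || 2*cnt + 4*tot < -5)))) && ((!(2*s <= 2)) ==> ((tot + 2*u <= 2*s - 1 || 2*u > -17) ==> (u != 3 || 2*u < -17)))
So before the loop: (2*s <= 2 ==> ((!(2*s <= 2)) && ((2*cnt + 5*tot <= 2*s + 11 || 2*cnt + 4*tot > -5) ==> (cnt + 2*tot != 9 || 2*cnt + 4*tot < -5)))) && ((!(2*s <= 2)) ==> ((tot + 2*u <= 2*s - 1 || 2*u > -17) ==> (u != 3 || 2*u < -17)))
The weakest precondition is (2*s <= 2 ==> ((!(2*s <= 2)) && ((2*cnt + 5*tot <= 2*s + 11 || 2*cnt + 4*tot > -5) ==> (cnt + 2*tot != 9 || 2*cnt + 4*tot < -5)))) && ((!(2*s <= 2)) ==> ((tot + 2*u <= 2*s - 1 || 2*u > -17) ==> (u != 3 || 2*u < -17))).
Check whether ((tot + 2*u <= 7 || 2*u > -17) ==> (u != 3 || 2*u < -17)) && s == -4 implies it.
Countermodel: at the initial state cnt = 0, s = -4, tot = 0, u = 4, the precondition holds but the weakest precondition fails.
Answer: invalid


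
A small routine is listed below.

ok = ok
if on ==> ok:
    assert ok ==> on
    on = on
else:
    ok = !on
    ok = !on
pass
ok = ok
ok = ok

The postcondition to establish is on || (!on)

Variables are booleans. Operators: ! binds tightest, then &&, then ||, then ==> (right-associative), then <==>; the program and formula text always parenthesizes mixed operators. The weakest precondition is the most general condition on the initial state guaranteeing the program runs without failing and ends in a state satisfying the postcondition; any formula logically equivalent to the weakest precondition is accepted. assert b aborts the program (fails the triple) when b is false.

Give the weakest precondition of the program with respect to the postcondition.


Working backward. After the program, the postcondition on || (!on) must hold; in canonical form it is true.
Before ok := ok: true
Before ok := ok: true
Before skip: true
Then branch requires ok ==> on; else branch requires true.
Before the if: (on ==> ok) ==> (ok ==> on)
Before ok := ok: (on ==> ok) ==> (ok ==> on)
Answer: WP = (on ==> ok) ==> (ok ==> on)


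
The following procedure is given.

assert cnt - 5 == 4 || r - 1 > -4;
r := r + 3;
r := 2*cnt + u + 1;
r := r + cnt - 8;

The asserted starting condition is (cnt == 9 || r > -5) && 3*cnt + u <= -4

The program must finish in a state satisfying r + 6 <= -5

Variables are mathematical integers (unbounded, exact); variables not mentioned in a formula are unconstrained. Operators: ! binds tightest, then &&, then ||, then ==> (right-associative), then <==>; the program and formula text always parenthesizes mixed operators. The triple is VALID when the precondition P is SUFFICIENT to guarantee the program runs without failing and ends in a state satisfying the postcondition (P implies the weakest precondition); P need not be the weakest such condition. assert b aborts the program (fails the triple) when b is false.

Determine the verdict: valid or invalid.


Working backward. After the program, the postcondition r + 6 <= -5 must hold; in canonical form it is r <= -11.
Before r := r + cnt - 8: cnt + r <= -3
Before r := 2*cnt + u + 1: 3*cnt + u <= -4
Before r := r + 3: 3*cnt + u <= -4
Before assert cnt - 5 == 4 || r - 1 > -4: (cnt == 9 || r > -3) && 3*cnt + u <= -4
The weakest precondition is (cnt == 9 || r > -3) && 3*cnt + u <= -4.
Check whether (cnt == 9 || r > -5) && 3*cnt + u <= -4 implies it.
Countermodel: at the initial state cnt = 10, r = -4, u = -34, the precondition holds but the weakest precondition fails.
Answer: invalid


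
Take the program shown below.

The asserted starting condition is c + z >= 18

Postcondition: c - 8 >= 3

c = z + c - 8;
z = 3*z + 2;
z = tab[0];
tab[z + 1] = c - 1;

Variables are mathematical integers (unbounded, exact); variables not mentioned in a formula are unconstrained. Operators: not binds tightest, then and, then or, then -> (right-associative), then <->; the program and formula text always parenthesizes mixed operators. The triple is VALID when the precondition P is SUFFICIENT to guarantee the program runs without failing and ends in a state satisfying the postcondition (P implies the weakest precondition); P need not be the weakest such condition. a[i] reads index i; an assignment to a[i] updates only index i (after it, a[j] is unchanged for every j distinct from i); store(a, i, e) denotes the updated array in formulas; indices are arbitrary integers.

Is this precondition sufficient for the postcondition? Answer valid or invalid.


Working backward. After the program, the postcondition c - 8 >= 3 must hold; in canonical form it is c >= 11.
Before tab[z + 1] := c - 1: c >= 11
Before z := tab[0]: c >= 11
Before z := 3*z + 2: c >= 11
Before c := z + c - 8: c + z >= 19
The weakest precondition is c + z >= 19.
Check whether c + z >= 18 implies it.
Countermodel: at the initial state c = 18, z = 0, the precondition holds but the weakest precondition fails.
Answer: invalid


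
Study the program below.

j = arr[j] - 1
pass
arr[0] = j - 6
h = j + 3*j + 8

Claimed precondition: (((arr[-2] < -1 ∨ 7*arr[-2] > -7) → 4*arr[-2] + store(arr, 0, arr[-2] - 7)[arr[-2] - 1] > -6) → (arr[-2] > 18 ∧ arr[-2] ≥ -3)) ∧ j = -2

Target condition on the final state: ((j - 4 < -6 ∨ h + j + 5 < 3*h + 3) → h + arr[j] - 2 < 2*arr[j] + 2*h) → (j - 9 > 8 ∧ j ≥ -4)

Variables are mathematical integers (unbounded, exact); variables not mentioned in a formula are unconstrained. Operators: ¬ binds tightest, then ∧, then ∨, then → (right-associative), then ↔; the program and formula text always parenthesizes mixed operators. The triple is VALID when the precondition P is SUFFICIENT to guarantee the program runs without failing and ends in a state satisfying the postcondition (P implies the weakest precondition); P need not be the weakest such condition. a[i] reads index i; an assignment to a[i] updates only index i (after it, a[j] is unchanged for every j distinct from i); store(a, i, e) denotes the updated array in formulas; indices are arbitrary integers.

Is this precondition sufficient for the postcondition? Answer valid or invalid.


Working backward. After the program, the postcondition ((j - 4 < -6 ∨ h + j + 5 < 3*h + 3) → h + arr[j] - 2 < 2*arr[j] + 2*h) → (j - 9 > 8 ∧ j ≥ -4) must hold; in canonical form it is ((j < -2 ∨ j < 2*h - 2) → arr[j] + h > -2) → (j > 17 ∧ j ≥ -4).
Before h := j + 3*j + 8: ((j < -2 ∨ 7*j > -14) → arr[j] + 4*j > -10) → (j > 17 ∧ j ≥ -4)
Before arr[0] := j - 6: ((j < -2 ∨ 7*j > -14) → store(arr, 0, j - 6)[j] + 4*j > -10) → (j > 17 ∧ j ≥ -4)
Before skip: ((j < -2 ∨ 7*j > -14) → store(arr, 0, j - 6)[j] + 4*j > -10) → (j > 17 ∧ j ≥ -4)
Before j := arr[j] - 1: ((arr[j] < -1 ∨ 7*arr[j] > -7) → 4*arr[j] + store(arr, 0, arr[j] - 7)[arr[j] - 1] > -6) → (arr[j] > 18 ∧ arr[j] ≥ -3)
The weakest precondition is ((arr[j] < -1 ∨ 7*arr[j] > -7) → 4*arr[j] + store(arr, 0, arr[j] - 7)[arr[j] - 1] > -6) → (arr[j] > 18 ∧ arr[j] ≥ -3).
Check whether (((arr[-2] < -1 ∨ 7*arr[-2] > -7) → 4*arr[-2] + store(arr, 0, arr[-2] - 7)[arr[-2] - 1] > -6) → (arr[-2] > 18 ∧ arr[-2] ≥ -3)) ∧ j = -2 implies it.
Every state satisfying the precondition satisfies the weakest precondition: the implication holds.
Answer: valid


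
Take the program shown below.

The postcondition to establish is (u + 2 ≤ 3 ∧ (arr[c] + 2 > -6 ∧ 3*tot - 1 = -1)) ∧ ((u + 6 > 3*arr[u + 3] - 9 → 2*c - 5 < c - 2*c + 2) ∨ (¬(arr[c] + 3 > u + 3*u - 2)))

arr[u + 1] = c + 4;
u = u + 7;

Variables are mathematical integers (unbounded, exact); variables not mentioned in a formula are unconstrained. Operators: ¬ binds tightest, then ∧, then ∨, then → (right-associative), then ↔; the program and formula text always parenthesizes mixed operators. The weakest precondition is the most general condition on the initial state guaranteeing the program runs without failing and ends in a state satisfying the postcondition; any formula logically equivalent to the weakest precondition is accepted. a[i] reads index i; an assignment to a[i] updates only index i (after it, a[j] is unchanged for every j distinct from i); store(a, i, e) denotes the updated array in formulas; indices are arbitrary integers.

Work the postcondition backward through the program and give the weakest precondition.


Working backward. After the program, the postcondition (u + 2 ≤ 3 ∧ (arr[c] + 2 > -6 ∧ 3*tot - 1 = -1)) ∧ ((u + 6 > 3*arr[u + 3] - 9 → 2*c - 5 < c - 2*c + 2) ∨ (¬(arr[c] + 3 > u + 3*u - 2))) must hold; in canonical form it is u ≤ 1 ∧ arr[c] > -8 ∧ 3*tot = 0 ∧ ((u > 3*arr[u + 3] - 15 → 3*c < 7) ∨ (¬(arr[c] > 4*u - 5))).
Before u := u + 7: u ≤ -6 ∧ arr[c] > -8 ∧ 3*tot = 0 ∧ ((u > 3*arr[u + 10] - 22 → 3*c < 7) ∨ (¬(arr[c] > 4*u + 23)))
Before arr[u + 1] := c + 4: u ≤ -6 ∧ store(arr, u + 1, c + 4)[c] > -8 ∧ 3*tot = 0 ∧ ((u > 3*store(arr, u + 1, c + 4)[u + 10] - 22 → 3*c < 7) ∨ (¬(store(arr, u + 1, c + 4)[c] > 4*u + 23)))
Answer: WP = u ≤ -6 ∧ store(arr, u + 1, c + 4)[c] > -8 ∧ 3*tot = 0 ∧ ((u > 3*store(arr, u + 1, c + 4)[u + 10] - 22 → 3*c < 7) ∨ (¬(store(arr, u + 1, c + 4)[c] > 4*u + 23)))


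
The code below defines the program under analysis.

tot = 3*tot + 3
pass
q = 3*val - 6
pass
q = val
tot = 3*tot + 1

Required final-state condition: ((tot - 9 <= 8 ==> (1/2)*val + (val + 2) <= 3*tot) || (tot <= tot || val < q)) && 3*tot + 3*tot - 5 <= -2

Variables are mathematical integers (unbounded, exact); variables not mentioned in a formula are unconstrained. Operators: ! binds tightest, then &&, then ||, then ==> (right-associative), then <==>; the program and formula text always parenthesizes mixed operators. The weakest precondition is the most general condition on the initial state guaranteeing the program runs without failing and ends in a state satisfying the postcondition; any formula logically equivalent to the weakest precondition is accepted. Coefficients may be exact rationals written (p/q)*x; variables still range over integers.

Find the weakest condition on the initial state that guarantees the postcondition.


Working backward. After the program, the postcondition ((tot - 9 <= 8 ==> (1/2)*val + (val + 2) <= 3*tot) || (tot <= tot || val < q)) && 3*tot + 3*tot - 5 <= -2 must hold; in canonical form it is 6*tot <= 3.
Before tot := 3*tot + 1: 18*tot <= -3
Before q := val: 18*tot <= -3
Before skip: 18*tot <= -3
Before q := 3*val - 6: 18*tot <= -3
Before skip: 18*tot <= -3
Before tot := 3*tot + 3: 54*tot <= -57
Answer: WP = 54*tot <= -57


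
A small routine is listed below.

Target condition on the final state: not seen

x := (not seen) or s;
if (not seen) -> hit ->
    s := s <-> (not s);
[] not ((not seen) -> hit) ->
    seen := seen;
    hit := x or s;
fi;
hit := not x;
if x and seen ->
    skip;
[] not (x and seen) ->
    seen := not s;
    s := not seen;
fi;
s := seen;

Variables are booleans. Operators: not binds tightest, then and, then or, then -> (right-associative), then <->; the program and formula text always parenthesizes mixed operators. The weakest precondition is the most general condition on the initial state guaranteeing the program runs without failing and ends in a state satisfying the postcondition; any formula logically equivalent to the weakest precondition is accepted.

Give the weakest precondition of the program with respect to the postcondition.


Working backward. After the program, not seen must hold.
Before s := seen: not seen
Then branch requires not seen; else branch requires s.
Before the if: ((x and seen) -> (not seen)) and ((not (x and seen)) -> s)
Before hit := not x: ((x and seen) -> (not seen)) and ((not (x and seen)) -> s)
Then branch requires ((x and seen) -> (not seen)) and ((not (x and seen)) -> (s <-> (not s))); else branch requires ((x and seen) -> (not seen)) and ((not (x and seen)) -> s).
Before the if: (((not seen) -> hit) -> (((x and seen) -> (not seen)) and ((not (x and seen)) -> (s <-> (not s))))) and ((not ((not seen) -> hit)) -> (((x and seen) -> (not seen)) and ((not (x and seen)) -> s)))
Before x := (not seen) or s: (((not seen) -> hit) -> (((((not seen) or s) and seen) -> (not seen)) and ((not (((not seen) or s) and seen)) -> (s <-> (not s))))) and ((not ((not seen) -> hit)) -> (((((not seen) or s) and seen) -> (not seen)) and ((not (((not seen) or s) and seen)) -> s)))
Answer: WP = (((not seen) -> hit) -> (((((not seen) or s) and seen) -> (not seen)) and ((not (((not seen) or s) and seen)) -> (s <-> (not s))))) and ((not ((not seen) -> hit)) -> (((((not seen) or s) and seen) -> (not seen)) and ((not (((not seen) or s) and seen)) -> s)))


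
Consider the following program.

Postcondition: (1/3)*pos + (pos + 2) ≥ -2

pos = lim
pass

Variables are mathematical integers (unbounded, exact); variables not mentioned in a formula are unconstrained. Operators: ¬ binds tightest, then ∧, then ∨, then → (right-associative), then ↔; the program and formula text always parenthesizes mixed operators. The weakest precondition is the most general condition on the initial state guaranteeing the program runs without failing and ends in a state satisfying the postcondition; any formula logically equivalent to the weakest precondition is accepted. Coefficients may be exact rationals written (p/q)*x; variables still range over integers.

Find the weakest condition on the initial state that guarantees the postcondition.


Working backward. After the program, the postcondition (1/3)*pos + (pos + 2) ≥ -2 must hold; in canonical form it is (4/3)*pos ≥ -4.
Before skip: (4/3)*pos ≥ -4
Before pos := lim: (4/3)*lim ≥ -4
Answer: WP = (4/3)*lim ≥ -4


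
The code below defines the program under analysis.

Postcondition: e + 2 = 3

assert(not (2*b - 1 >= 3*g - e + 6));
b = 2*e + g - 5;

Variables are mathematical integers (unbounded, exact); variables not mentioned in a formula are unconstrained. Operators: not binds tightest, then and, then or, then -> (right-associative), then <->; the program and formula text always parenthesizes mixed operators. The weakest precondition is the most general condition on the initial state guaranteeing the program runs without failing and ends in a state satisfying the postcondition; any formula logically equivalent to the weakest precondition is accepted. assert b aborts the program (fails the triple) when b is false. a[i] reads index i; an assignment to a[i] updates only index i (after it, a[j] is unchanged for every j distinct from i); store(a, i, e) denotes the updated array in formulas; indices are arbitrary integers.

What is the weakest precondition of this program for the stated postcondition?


Working backward. After the program, the postcondition e + 2 = 3 must hold; in canonical form it is e = 1.
Before b := 2*e + g - 5: e = 1
Before assert not (2*b - 1 >= 3*g - e + 6): (not (2*b + e >= 3*g + 7)) and e = 1
Answer: WP = (not (2*b + e >= 3*g + 7)) and e = 1


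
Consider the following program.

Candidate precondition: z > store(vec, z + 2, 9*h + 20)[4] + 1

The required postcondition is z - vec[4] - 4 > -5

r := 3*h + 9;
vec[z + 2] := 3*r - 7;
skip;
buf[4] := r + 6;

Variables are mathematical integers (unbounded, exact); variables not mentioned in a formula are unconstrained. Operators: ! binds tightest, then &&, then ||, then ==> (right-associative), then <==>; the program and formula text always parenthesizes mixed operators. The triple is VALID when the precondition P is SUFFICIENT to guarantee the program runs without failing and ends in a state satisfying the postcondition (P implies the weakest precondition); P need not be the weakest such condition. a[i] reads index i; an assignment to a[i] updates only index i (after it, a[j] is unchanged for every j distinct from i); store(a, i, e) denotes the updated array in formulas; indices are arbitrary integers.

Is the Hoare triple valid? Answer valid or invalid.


Working backward. After the program, the postcondition z - vec[4] - 4 > -5 must hold; in canonical form it is z > vec[4] - 1.
Before buf[4] := r + 6: z > vec[4] - 1
Before skip: z > vec[4] - 1
Before vec[z + 2] := 3*r - 7: z > store(vec, z + 2, 3*r - 7)[4] - 1
Before r := 3*h + 9: z > store(vec, z + 2, 9*h + 20)[4] - 1
The weakest precondition is z > store(vec, z + 2, 9*h + 20)[4] - 1.
Check whether z > store(vec, z + 2, 9*h + 20)[4] + 1 implies it.
Every state satisfying the precondition satisfies the weakest precondition: the implication holds.
Answer: valid


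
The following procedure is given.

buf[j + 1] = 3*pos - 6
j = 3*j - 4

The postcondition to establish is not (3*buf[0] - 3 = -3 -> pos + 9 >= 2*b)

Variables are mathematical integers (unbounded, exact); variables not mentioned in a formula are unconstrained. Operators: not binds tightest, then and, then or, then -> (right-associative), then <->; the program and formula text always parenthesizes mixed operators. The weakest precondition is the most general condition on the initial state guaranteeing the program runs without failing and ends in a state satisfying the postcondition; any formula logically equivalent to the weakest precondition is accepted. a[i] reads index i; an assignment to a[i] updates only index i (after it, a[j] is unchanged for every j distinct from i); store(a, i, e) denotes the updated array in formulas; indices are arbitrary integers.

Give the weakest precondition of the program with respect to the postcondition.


Working backward. After the program, the postcondition not (3*buf[0] - 3 = -3 -> pos + 9 >= 2*b) must hold; in canonical form it is not (3*buf[0] = 0 -> pos >= 2*b - 9).
Before j := 3*j - 4: not (3*buf[0] = 0 -> pos >= 2*b - 9)
Before buf[j + 1] := 3*pos - 6: not (3*store(buf, j + 1, 3*pos - 6)[0] = 0 -> pos >= 2*b - 9)
Answer: WP = not (3*store(buf, j + 1, 3*pos - 6)[0] = 0 -> pos >= 2*b - 9)


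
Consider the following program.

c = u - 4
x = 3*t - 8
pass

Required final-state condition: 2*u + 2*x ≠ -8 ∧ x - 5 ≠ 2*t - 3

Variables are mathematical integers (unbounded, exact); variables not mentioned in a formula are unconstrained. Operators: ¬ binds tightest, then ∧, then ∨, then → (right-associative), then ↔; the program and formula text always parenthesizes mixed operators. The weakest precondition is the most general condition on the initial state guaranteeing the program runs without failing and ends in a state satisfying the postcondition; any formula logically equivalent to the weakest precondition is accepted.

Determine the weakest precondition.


Working backward. After the program, the postcondition 2*u + 2*x ≠ -8 ∧ x - 5 ≠ 2*t - 3 must hold; in canonical form it is 2*u + 2*x ≠ -8 ∧ x ≠ 2*t + 2.
Before skip: 2*u + 2*x ≠ -8 ∧ x ≠ 2*t + 2
Before x := 3*t - 8: 6*t + 2*u ≠ 8 ∧ t ≠ 10
Before c := u - 4: 6*t + 2*u ≠ 8 ∧ t ≠ 10
Answer: WP = 6*t + 2*u ≠ 8 ∧ t ≠ 10


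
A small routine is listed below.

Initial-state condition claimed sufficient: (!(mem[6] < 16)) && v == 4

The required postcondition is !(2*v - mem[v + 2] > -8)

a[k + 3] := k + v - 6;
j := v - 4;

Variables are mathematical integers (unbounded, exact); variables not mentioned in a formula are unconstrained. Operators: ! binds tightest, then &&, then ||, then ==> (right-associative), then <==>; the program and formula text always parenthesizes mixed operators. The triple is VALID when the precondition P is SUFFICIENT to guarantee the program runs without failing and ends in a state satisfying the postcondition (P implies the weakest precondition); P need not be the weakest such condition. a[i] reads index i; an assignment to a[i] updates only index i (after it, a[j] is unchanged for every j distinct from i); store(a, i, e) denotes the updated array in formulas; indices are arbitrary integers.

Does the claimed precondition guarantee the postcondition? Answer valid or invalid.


Working backward. After the program, the postcondition !(2*v - mem[v + 2] > -8) must hold; in canonical form it is !(2*v > mem[v + 2] - 8).
Before j := v - 4: !(2*v > mem[v + 2] - 8)
Before a[k + 3] := k + v - 6: !(2*v > mem[v + 2] - 8)
The weakest precondition is !(2*v > mem[v + 2] - 8).
Check whether (!(mem[6] < 16)) && v == 4 implies it.
Every state satisfying the precondition satisfies the weakest precondition: the implication holds.
Answer: valid


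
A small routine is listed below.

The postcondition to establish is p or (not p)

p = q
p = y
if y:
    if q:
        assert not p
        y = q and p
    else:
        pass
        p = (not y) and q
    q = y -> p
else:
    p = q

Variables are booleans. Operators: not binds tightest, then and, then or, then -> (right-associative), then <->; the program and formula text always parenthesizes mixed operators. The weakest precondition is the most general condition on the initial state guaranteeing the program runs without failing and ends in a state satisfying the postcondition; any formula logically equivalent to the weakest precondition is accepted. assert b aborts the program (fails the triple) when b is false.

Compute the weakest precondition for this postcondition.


Working backward. After the program, the postcondition p or (not p) must hold; in canonical form it is true.
Then branch requires q -> (not p); else branch requires true.
Before the if: y -> (q -> (not p))
Before p := y: y -> (q -> (not y))
Before p := q: y -> (q -> (not y))
Answer: WP = y -> (q -> (not y))


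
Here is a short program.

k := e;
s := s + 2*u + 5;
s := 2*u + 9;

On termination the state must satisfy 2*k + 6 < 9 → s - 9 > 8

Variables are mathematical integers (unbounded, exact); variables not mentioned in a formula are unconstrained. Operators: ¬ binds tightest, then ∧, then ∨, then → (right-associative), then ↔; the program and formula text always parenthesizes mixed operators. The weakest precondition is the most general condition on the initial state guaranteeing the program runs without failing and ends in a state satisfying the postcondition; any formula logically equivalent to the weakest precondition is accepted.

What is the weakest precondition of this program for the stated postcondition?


Working backward. After the program, the postcondition 2*k + 6 < 9 → s - 9 > 8 must hold; in canonical form it is 2*k < 3 → s > 17.
Before s := 2*u + 9: 2*k < 3 → 2*u > 8
Before s := s + 2*u + 5: 2*k < 3 → 2*u > 8
Before k := e: 2*e < 3 → 2*u > 8
Answer: WP = 2*e < 3 → 2*u > 8


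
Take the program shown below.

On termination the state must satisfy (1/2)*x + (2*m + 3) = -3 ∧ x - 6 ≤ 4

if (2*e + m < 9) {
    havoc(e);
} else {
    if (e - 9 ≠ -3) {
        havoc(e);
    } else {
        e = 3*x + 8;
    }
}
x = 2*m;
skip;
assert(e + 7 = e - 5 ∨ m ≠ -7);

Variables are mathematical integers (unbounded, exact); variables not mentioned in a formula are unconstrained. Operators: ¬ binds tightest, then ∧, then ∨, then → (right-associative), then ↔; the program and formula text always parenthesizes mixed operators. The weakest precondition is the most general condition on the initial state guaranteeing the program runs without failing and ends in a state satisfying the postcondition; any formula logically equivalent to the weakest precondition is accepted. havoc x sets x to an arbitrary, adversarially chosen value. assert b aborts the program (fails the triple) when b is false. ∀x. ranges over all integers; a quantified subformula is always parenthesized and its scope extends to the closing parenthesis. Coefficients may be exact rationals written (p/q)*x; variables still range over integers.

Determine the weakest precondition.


Working backward. After the program, the postcondition (1/2)*x + (2*m + 3) = -3 ∧ x - 6 ≤ 4 must hold; in canonical form it is 2*m + (1/2)*x = -6 ∧ x ≤ 10.
Before assert e + 7 = e - 5 ∨ m ≠ -7: m ≠ -7 ∧ 2*m + (1/2)*x = -6 ∧ x ≤ 10
Before skip: m ≠ -7 ∧ 2*m + (1/2)*x = -6 ∧ x ≤ 10
Before x := 2*m: m ≠ -7 ∧ 3*m = -6 ∧ 2*m ≤ 10
Then branch requires m ≠ -7 ∧ 3*m = -6 ∧ 2*m ≤ 10; else branch requires (e ≠ 6 → (m ≠ -7 ∧ 3*m = -6 ∧ 2*m ≤ 10)) ∧ ((¬(e ≠ 6)) → (m ≠ -7 ∧ 3*m = -6 ∧ 2*m ≤ 10)).
Before the if: (2*e + m < 9 → (m ≠ -7 ∧ 3*m = -6 ∧ 2*m ≤ 10)) ∧ ((¬(2*e + m < 9)) → ((e ≠ 6 → (m ≠ -7 ∧ 3*m = -6 ∧ 2*m ≤ 10)) ∧ ((¬(e ≠ 6)) → (m ≠ -7 ∧ 3*m = -6 ∧ 2*m ≤ 10))))
Answer: WP = (2*e + m < 9 → (m ≠ -7 ∧ 3*m = -6 ∧ 2*m ≤ 10)) ∧ ((¬(2*e + m < 9)) → ((e ≠ 6 → (m ≠ -7 ∧ 3*m = -6 ∧ 2*m ≤ 10)) ∧ ((¬(e ≠ 6)) → (m ≠ -7 ∧ 3*m = -6 ∧ 2*m ≤ 10))))


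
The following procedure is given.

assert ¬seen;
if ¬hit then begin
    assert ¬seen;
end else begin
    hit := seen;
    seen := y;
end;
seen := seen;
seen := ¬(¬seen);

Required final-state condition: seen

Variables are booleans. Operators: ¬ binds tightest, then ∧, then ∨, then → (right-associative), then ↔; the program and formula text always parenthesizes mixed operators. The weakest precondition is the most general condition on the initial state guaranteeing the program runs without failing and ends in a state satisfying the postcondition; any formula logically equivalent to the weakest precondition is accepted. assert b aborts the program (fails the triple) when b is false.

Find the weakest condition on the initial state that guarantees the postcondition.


Working backward. After the program, seen must hold.
Before seen := ¬(¬seen): seen
Before seen := seen: seen
Then branch requires false; else branch requires y.
Before the if: hit ∧ (hit → y)
Before assert ¬seen: (¬seen) ∧ hit ∧ (hit → y)
Answer: WP = (¬seen) ∧ hit ∧ (hit → y)


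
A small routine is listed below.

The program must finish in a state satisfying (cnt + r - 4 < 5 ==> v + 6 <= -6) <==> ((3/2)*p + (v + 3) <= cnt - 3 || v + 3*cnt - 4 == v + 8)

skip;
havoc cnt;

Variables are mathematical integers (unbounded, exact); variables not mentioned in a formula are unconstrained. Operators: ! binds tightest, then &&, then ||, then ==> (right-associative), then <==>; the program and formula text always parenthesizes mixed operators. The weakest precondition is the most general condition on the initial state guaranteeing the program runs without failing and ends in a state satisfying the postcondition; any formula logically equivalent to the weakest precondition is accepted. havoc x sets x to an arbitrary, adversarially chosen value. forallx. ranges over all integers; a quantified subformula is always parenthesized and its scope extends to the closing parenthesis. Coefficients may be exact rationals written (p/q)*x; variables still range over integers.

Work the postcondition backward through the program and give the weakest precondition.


Working backward. After the program, the postcondition (cnt + r - 4 < 5 ==> v + 6 <= -6) <==> ((3/2)*p + (v + 3) <= cnt - 3 || v + 3*cnt - 4 == v + 8) must hold; in canonical form it is (cnt + r < 9 ==> v <= -12) <==> ((3/2)*p + v <= cnt - 6 || 3*cnt == 12).
Before havoc cnt: forall cnt_1. ((cnt_1 + r < 9 ==> v <= -12) <==> ((3/2)*p + v <= cnt_1 - 6 || 3*cnt_1 == 12))
Before skip: forall cnt_1. ((cnt_1 + r < 9 ==> v <= -12) <==> ((3/2)*p + v <= cnt_1 - 6 || 3*cnt_1 == 12))
Answer: WP = forall cnt_1. ((cnt_1 + r < 9 ==> v <= -12) <==> ((3/2)*p + v <= cnt_1 - 6 || 3*cnt_1 == 12))


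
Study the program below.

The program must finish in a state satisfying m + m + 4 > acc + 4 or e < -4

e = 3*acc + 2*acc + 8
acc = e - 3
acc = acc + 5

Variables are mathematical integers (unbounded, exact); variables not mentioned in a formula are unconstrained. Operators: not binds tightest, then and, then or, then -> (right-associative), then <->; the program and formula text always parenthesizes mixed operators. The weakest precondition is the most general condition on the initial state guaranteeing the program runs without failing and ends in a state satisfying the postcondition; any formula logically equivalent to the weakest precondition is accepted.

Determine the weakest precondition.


Working backward. After the program, the postcondition m + m + 4 > acc + 4 or e < -4 must hold; in canonical form it is 2*m > acc or e < -4.
Before acc := acc + 5: 2*m > acc + 5 or e < -4
Before acc := e - 3: 2*m > e + 2 or e < -4
Before e := 3*acc + 2*acc + 8: 2*m > 5*acc + 10 or 5*acc < -12
Answer: WP = 2*m > 5*acc + 10 or 5*acc < -12


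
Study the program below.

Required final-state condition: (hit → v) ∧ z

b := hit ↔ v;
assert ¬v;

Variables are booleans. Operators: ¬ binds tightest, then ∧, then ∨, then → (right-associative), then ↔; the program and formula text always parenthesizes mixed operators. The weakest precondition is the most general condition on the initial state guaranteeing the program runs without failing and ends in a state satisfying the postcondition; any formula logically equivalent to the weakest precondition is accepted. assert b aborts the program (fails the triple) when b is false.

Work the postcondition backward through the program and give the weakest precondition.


Working backward. After the program, (hit → v) ∧ z must hold.
Before assert ¬v: (¬v) ∧ (hit → v) ∧ z
Before b := hit ↔ v: (¬v) ∧ (hit → v) ∧ z
Answer: WP = (¬v) ∧ (hit → v) ∧ z


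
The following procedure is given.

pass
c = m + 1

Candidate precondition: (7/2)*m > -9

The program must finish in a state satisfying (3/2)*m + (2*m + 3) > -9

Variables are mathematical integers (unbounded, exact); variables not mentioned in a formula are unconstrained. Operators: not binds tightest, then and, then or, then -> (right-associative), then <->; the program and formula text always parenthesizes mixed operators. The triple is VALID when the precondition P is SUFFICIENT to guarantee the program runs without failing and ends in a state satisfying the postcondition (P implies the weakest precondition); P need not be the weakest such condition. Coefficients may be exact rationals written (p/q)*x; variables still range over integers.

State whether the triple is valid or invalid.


Working backward. After the program, the postcondition (3/2)*m + (2*m + 3) > -9 must hold; in canonical form it is (7/2)*m > -12.
Before c := m + 1: (7/2)*m > -12
Before skip: (7/2)*m > -12
The weakest precondition is (7/2)*m > -12.
Check whether (7/2)*m > -9 implies it.
Every state satisfying the precondition satisfies the weakest precondition: the implication holds.
Answer: valid


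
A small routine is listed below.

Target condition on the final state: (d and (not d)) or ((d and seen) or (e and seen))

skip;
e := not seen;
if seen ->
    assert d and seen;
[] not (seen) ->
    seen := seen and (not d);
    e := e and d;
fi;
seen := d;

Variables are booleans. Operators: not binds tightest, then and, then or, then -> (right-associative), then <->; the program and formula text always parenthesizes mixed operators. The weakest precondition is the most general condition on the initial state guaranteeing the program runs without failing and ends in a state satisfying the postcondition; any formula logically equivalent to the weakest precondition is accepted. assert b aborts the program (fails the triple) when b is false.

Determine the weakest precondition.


Working backward. After the program, the postcondition (d and (not d)) or ((d and seen) or (e and seen)) must hold; in canonical form it is (d and seen) or (e and seen).
Before seen := d: d or (e and d)
Then branch requires d and seen and (d or (e and d)); else branch requires d or (e and d).
Before the if: (seen -> (d and seen and (d or (e and d)))) and ((not seen) -> (d or (e and d)))
Before e := not seen: (seen -> (d and seen and (d or ((not seen) and d)))) and ((not seen) -> (d or ((not seen) and d)))
Before skip: (seen -> (d and seen and (d or ((not seen) and d)))) and ((not seen) -> (d or ((not seen) and d)))
Answer: WP = (seen -> (d and seen and (d or ((not seen) and d)))) and ((not seen) -> (d or ((not seen) and d)))


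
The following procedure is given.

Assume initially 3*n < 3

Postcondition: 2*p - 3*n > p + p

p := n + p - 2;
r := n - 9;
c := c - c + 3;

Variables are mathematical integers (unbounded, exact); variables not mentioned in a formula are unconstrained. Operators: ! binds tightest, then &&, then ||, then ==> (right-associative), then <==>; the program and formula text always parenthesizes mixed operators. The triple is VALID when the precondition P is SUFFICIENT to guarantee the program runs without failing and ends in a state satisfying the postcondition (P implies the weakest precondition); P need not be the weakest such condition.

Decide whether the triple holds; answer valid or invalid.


Working backward. After the program, the postcondition 2*p - 3*n > p + p must hold; in canonical form it is 3*n < 0.
Before c := c - c + 3: 3*n < 0
Before r := n - 9: 3*n < 0
Before p := n + p - 2: 3*n < 0
The weakest precondition is 3*n < 0.
Check whether 3*n < 3 implies it.
Countermodel: at the initial state n = 0, the precondition holds but the weakest precondition fails.
Answer: invalid


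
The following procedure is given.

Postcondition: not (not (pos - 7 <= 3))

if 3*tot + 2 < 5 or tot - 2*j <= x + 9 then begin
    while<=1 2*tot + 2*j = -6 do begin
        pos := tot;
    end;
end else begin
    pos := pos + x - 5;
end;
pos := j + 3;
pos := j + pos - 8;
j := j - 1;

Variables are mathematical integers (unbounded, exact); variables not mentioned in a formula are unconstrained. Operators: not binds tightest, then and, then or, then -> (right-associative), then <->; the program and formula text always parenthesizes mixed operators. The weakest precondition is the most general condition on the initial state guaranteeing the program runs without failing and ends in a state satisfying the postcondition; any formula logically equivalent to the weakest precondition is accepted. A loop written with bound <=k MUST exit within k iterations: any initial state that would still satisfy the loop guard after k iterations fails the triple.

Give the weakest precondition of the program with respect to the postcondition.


Working backward. After the program, the postcondition not (not (pos - 7 <= 3)) must hold; in canonical form it is pos <= 10.
Before j := j - 1: pos <= 10
Before pos := j + pos - 8: j + pos <= 18
Before pos := j + 3: 2*j <= 15
Then branch requires (2*j + 2*tot = -6 -> ((not (2*j + 2*tot = -6)) and 2*j <= 15)) and ((not (2*j + 2*tot = -6)) -> 2*j <= 15); else branch requires 2*j <= 15.
Before the if: ((3*tot < 3 or tot <= 2*j + x + 9) -> ((2*j + 2*tot = -6 -> ((not (2*j + 2*tot = -6)) and 2*j <= 15)) and ((not (2*j + 2*tot = -6)) -> 2*j <= 15))) and ((not (3*tot < 3 or tot <= 2*j + x + 9)) -> 2*j <= 15)
Answer: WP = ((3*tot < 3 or tot <= 2*j + x + 9) -> ((2*j + 2*tot = -6 -> ((not (2*j + 2*tot = -6)) and 2*j <= 15)) and ((not (2*j + 2*tot = -6)) -> 2*j <= 15))) and ((not (3*tot < 3 or tot <= 2*j + x + 9)) -> 2*j <= 15)


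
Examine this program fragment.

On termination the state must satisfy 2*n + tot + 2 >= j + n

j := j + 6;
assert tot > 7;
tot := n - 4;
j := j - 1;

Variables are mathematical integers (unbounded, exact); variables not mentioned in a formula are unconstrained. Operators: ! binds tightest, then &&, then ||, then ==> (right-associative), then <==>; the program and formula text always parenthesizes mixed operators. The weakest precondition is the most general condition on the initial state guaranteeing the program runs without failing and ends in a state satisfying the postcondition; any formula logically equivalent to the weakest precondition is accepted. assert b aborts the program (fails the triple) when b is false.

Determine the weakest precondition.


Working backward. After the program, the postcondition 2*n + tot + 2 >= j + n must hold; in canonical form it is n + tot >= j - 2.
Before j := j - 1: n + tot >= j - 3
Before tot := n - 4: 2*n >= j + 1
Before assert tot > 7: tot > 7 && 2*n >= j + 1
Before j := j + 6: tot > 7 && 2*n >= j + 7
Answer: WP = tot > 7 && 2*n >= j + 7
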